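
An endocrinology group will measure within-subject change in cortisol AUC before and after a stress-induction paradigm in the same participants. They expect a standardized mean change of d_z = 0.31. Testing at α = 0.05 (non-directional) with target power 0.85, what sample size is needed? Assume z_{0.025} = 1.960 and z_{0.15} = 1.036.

n = 94 pairs

For a paired (one-sample on differences) test: n = ((z_{α/2} + z_β) / d)².
z_{α/2} + z_β = 1.960 + 1.036 = 2.996.
n = (2.996 / 0.31)² = 9.665² = 93.40.
Round up.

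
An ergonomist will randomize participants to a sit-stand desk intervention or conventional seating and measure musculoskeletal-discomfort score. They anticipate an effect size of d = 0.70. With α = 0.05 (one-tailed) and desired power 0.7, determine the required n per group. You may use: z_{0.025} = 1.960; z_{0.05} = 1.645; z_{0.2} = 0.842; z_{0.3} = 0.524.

For two independent groups with equal n: n = 2·((z_{α} + z_β) / d)².
z_{α} + z_β = 1.645 + 0.524 = 2.169.
n = 2 × (2.169 / 0.70)² = 2 × 3.099² = 2 × 9.60 = 19.2.
Round up to the next whole participant.

n = 20 per group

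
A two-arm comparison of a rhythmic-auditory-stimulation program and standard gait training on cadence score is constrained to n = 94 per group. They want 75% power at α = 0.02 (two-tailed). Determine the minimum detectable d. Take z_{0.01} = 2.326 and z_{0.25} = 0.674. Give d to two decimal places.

d_min ≈ 0.44

For two independent groups of n = 94 each: d_min = (z_{α/2} + z_β)·√(2/n).
z-sum = 2.326 + 0.674 = 3.000.
d_min = 3.000 × √(2/94) = 3.000 × 0.1459 = 0.438.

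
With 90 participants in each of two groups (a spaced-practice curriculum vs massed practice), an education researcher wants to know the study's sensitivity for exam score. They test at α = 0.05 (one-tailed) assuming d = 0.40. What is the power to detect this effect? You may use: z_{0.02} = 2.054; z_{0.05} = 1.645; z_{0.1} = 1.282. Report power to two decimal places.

For two equal groups, power = Φ(d·√(n/2) − z_{α}).
d·√(n/2) = 0.40 × √(90/2) = 0.40 × 6.708 = 2.683.
z_β = 2.683 − 1.645 = 1.038.
Power = Φ(1.038) = 0.850.

power ≈ 0.85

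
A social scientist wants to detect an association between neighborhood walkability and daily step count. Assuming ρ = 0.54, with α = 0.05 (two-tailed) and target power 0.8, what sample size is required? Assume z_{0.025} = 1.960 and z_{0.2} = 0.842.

Fisher's z: C = ½·ln((1+r)/(1−r)) = ½·ln(3.3478) = 0.6042.
n = ((z_{α/2} + z_β)/C)² + 3.
(1.960 + 0.842) / 0.6042 = 2.802 / 0.6042 = 4.638.
n = 4.638² + 3 = 21.51 + 3 = 24.5.
Round up.

n = 25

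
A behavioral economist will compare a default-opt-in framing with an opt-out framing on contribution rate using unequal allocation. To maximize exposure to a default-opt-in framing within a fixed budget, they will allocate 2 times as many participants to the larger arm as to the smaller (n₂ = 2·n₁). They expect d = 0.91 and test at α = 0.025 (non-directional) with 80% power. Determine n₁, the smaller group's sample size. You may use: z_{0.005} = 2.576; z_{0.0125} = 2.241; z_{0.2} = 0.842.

n₁ = 18

With allocation ratio k = n₂/n₁ = 2, Var(x̄₁−x̄₂) = σ²(1/n₁ + 1/(k·n₁)) = σ²·(k+1)/(k·n₁).
So n₁ = (1 + 1/k)·((z_{α/2} + z_β)/d)² = 1.500 × (3.083/0.91)².
n₁ = 1.500 × 11.48 = 17.2.
Round up: n₁ = 18, giving n₂ = 2 × 18 = 36.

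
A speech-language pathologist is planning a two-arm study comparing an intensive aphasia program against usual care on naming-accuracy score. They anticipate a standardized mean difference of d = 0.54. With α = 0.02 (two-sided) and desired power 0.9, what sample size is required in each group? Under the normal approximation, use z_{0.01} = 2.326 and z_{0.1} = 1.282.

n = 90 per group

For two independent groups with equal n: n = 2·((z_{α/2} + z_β) / d)².
z_{α/2} + z_β = 2.326 + 1.282 = 3.608.
n = 2 × (3.608 / 0.54)² = 2 × 6.681² = 2 × 44.64 = 89.3.
Round up to the next whole participant.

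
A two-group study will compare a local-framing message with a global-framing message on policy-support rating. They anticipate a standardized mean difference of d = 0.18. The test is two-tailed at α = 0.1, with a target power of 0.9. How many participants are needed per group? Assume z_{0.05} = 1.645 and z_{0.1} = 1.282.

n = 529 per group

For two independent groups with equal n: n = 2·((z_{α/2} + z_β) / d)².
z_{α/2} + z_β = 1.645 + 1.282 = 2.927.
n = 2 × (2.927 / 0.18)² = 2 × 16.261² = 2 × 264.42 = 528.8.
Round up to the next whole participant.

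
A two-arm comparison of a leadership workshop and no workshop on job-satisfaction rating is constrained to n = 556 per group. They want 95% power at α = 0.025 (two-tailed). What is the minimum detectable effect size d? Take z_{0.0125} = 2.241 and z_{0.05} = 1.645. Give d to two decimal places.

d_min ≈ 0.23

For two independent groups of n = 556 each: d_min = (z_{α/2} + z_β)·√(2/n).
z-sum = 2.241 + 1.645 = 3.886.
d_min = 3.886 × √(2/556) = 3.886 × 0.0600 = 0.233.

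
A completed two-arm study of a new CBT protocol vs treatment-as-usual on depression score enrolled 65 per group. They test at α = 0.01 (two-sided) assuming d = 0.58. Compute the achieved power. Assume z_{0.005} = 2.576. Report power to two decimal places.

power ≈ 0.77

For two equal groups, power = Φ(d·√(n/2) − z_{α/2}).
d·√(n/2) = 0.58 × √(65/2) = 0.58 × 5.701 = 3.307.
z_β = 3.307 − 2.576 = 0.731.
Power = Φ(0.731) = 0.767.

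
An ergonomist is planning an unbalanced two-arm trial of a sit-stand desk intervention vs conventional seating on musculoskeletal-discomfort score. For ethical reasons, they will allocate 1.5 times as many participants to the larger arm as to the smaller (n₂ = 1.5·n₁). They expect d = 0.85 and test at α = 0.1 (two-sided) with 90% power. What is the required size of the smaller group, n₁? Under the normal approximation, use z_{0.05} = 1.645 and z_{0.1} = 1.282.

With allocation ratio k = n₂/n₁ = 1.5, Var(x̄₁−x̄₂) = σ²(1/n₁ + 1/(k·n₁)) = σ²·(k+1)/(k·n₁).
So n₁ = (1 + 1/k)·((z_{α/2} + z_β)/d)² = 1.667 × (2.927/0.85)².
n₁ = 1.667 × 11.86 = 19.8.
Round up: n₁ = 20, giving n₂ = 1.5 × 20 = 30.

n₁ = 20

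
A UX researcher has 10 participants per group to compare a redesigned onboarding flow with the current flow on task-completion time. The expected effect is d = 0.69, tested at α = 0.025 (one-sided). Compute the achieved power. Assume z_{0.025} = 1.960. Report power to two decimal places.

For two equal groups, power = Φ(d·√(n/2) − z_{α}).
d·√(n/2) = 0.69 × √(10/2) = 0.69 × 2.236 = 1.543.
z_β = 1.543 − 1.960 = -0.417.
Power = Φ(-0.417) = 0.338.

power ≈ 0.34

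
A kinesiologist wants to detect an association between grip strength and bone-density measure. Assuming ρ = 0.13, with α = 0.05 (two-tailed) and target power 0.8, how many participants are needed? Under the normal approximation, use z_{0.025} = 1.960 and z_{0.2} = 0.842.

n = 463

Fisher's z: C = ½·ln((1+r)/(1−r)) = ½·ln(1.2989) = 0.1307.
n = ((z_{α/2} + z_β)/C)² + 3.
(1.960 + 0.842) / 0.1307 = 2.802 / 0.1307 = 21.438.
n = 21.438² + 3 = 459.61 + 3 = 462.6.
Round up.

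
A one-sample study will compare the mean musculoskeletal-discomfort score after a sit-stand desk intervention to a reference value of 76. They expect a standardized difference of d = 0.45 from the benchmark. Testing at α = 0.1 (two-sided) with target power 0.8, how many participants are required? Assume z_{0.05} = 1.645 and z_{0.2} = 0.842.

n = 31

For a one-sample test: n = ((z_{α/2} + z_β) / d)².
z_{α/2} + z_β = 1.645 + 0.842 = 2.487.
n = (2.487 / 0.45)² = 5.527² = 30.54.
Round up.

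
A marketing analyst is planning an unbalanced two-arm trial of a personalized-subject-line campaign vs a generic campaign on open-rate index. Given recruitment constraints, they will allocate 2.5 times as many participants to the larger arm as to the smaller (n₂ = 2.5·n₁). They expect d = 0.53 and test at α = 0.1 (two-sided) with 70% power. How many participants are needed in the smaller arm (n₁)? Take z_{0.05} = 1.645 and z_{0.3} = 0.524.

n₁ = 24

With allocation ratio k = n₂/n₁ = 2.5, Var(x̄₁−x̄₂) = σ²(1/n₁ + 1/(k·n₁)) = σ²·(k+1)/(k·n₁).
So n₁ = (1 + 1/k)·((z_{α/2} + z_β)/d)² = 1.400 × (2.169/0.53)².
n₁ = 1.400 × 16.75 = 23.4.
Round up: n₁ = 24, giving n₂ = 2.5 × 24 = 60.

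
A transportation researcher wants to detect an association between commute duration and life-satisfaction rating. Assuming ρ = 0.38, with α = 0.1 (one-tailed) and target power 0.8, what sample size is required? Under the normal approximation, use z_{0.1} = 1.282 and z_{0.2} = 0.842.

Fisher's z: C = ½·ln((1+r)/(1−r)) = ½·ln(2.2258) = 0.4001.
n = ((z_{α} + z_β)/C)² + 3.
(1.282 + 0.842) / 0.4001 = 2.124 / 0.4001 = 5.309.
n = 5.309² + 3 = 28.18 + 3 = 31.2.
Round up.

n = 32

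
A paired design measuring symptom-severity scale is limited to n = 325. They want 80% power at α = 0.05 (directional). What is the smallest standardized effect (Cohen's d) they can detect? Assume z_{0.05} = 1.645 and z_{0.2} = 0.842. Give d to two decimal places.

d_min ≈ 0.14

For a single sample (or paired design) of n = 325: d_min = (z_{α} + z_β)/√n.
z-sum = 1.645 + 0.842 = 2.487.
d_min = 2.487 / √325 = 2.487 / 18.028 = 0.138.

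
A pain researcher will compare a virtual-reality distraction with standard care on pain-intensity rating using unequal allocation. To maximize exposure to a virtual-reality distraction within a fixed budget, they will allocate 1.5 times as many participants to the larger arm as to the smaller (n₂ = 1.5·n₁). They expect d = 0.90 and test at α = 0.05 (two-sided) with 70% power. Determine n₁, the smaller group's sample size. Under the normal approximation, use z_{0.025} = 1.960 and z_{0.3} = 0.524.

With allocation ratio k = n₂/n₁ = 1.5, Var(x̄₁−x̄₂) = σ²(1/n₁ + 1/(k·n₁)) = σ²·(k+1)/(k·n₁).
So n₁ = (1 + 1/k)·((z_{α/2} + z_β)/d)² = 1.667 × (2.484/0.90)².
n₁ = 1.667 × 7.62 = 12.7.
Round up: n₁ = 13, giving n₂ = ⌈1.5 × 13⌉ = ⌈19.5⌉ = 20.

n₁ = 13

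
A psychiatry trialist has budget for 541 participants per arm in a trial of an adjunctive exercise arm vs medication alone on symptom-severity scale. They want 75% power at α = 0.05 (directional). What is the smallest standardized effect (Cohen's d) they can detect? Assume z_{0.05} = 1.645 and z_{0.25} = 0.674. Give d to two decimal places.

For two independent groups of n = 541 each: d_min = (z_{α} + z_β)·√(2/n).
z-sum = 1.645 + 0.674 = 2.319.
d_min = 2.319 × √(2/541) = 2.319 × 0.0608 = 0.141.

d_min ≈ 0.14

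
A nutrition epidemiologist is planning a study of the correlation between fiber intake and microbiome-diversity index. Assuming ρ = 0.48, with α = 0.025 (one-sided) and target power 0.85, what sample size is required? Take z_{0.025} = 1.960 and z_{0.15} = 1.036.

n = 36

Fisher's z: C = ½·ln((1+r)/(1−r)) = ½·ln(2.8462) = 0.5230.
n = ((z_{α} + z_β)/C)² + 3.
(1.960 + 1.036) / 0.5230 = 2.996 / 0.5230 = 5.728.
n = 5.728² + 3 = 32.82 + 3 = 35.8.
Round up.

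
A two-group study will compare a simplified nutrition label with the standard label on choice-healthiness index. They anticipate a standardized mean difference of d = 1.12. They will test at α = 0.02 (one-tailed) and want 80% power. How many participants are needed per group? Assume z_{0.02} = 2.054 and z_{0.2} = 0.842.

n = 14 per group

For two independent groups with equal n: n = 2·((z_{α} + z_β) / d)².
z_{α} + z_β = 2.054 + 0.842 = 2.896.
n = 2 × (2.896 / 1.12)² = 2 × 2.586² = 2 × 6.69 = 13.4.
Round up to the next whole participant.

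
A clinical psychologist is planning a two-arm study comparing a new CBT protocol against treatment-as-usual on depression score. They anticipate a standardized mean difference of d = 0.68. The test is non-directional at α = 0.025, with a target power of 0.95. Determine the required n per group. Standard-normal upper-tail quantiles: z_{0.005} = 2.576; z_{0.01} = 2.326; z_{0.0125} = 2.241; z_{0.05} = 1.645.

For two independent groups with equal n: n = 2·((z_{α/2} + z_β) / d)².
z_{α/2} + z_β = 2.241 + 1.645 = 3.886.
n = 2 × (3.886 / 0.68)² = 2 × 5.715² = 2 × 32.66 = 65.3.
Round up to the next whole participant.

n = 66 per group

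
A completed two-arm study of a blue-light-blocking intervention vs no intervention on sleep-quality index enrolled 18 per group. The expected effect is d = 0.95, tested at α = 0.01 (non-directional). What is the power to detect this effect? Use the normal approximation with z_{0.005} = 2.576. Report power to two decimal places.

power ≈ 0.61

For two equal groups, power = Φ(d·√(n/2) − z_{α/2}).
d·√(n/2) = 0.95 × √(18/2) = 0.95 × 3.000 = 2.850.
z_β = 2.850 − 2.576 = 0.274.
Power = Φ(0.274) = 0.608.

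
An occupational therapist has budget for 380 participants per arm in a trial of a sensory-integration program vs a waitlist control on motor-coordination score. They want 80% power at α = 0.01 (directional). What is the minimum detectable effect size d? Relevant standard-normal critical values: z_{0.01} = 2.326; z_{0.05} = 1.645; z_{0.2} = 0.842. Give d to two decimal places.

For two independent groups of n = 380 each: d_min = (z_{α} + z_β)·√(2/n).
z-sum = 2.326 + 0.842 = 3.168.
d_min = 3.168 × √(2/380) = 3.168 × 0.0725 = 0.230.

d_min ≈ 0.23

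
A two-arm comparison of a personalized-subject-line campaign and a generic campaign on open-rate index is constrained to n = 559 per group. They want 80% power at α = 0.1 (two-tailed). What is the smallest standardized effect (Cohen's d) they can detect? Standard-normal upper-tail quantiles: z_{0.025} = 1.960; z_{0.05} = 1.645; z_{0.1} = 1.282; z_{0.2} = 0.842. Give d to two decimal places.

d_min ≈ 0.15

For two independent groups of n = 559 each: d_min = (z_{α/2} + z_β)·√(2/n).
z-sum = 1.645 + 0.842 = 2.487.
d_min = 2.487 × √(2/559) = 2.487 × 0.0598 = 0.149.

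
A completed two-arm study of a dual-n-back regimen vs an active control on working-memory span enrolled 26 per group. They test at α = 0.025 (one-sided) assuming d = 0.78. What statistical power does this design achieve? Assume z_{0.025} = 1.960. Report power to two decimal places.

For two equal groups, power = Φ(d·√(n/2) − z_{α}).
d·√(n/2) = 0.78 × √(26/2) = 0.78 × 3.606 = 2.812.
z_β = 2.812 − 1.960 = 0.852.
Power = Φ(0.852) = 0.803.

power ≈ 0.80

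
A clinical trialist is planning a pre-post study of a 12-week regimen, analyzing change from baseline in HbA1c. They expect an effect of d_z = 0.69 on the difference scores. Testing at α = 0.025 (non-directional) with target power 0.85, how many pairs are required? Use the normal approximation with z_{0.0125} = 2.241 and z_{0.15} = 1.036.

n = 23 pairs

For a paired (one-sample on differences) test: n = ((z_{α/2} + z_β) / d)².
z_{α/2} + z_β = 2.241 + 1.036 = 3.277.
n = (3.277 / 0.69)² = 4.749² = 22.56.
Round up.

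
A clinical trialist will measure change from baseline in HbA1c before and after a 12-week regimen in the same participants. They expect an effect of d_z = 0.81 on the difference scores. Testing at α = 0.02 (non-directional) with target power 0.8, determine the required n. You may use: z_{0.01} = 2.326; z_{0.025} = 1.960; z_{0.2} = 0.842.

n = 16 pairs

For a paired (one-sample on differences) test: n = ((z_{α/2} + z_β) / d)².
z_{α/2} + z_β = 2.326 + 0.842 = 3.168.
n = (3.168 / 0.81)² = 3.911² = 15.30.
Round up.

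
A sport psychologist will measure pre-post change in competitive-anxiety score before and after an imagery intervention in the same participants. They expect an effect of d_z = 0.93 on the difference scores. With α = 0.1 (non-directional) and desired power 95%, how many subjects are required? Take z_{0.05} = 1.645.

n = 13 pairs

For a paired (one-sample on differences) test: n = ((z_{α/2} + z_β) / d)².
z_{α/2} + z_β = 1.645 + 1.645 = 3.290.
n = (3.290 / 0.93)² = 3.538² = 12.51.
Round up.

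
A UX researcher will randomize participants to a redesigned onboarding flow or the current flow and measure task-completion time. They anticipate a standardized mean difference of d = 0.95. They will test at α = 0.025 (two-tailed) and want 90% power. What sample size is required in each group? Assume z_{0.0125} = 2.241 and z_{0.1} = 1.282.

n = 28 per group

For two independent groups with equal n: n = 2·((z_{α/2} + z_β) / d)².
z_{α/2} + z_β = 2.241 + 1.282 = 3.523.
n = 2 × (3.523 / 0.95)² = 2 × 3.708² = 2 × 13.75 = 27.5.
Round up to the next whole participant.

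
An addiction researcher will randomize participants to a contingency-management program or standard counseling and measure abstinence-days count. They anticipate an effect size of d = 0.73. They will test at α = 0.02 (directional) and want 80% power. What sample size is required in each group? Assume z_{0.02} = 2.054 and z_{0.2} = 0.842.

For two independent groups with equal n: n = 2·((z_{α} + z_β) / d)².
z_{α} + z_β = 2.054 + 0.842 = 2.896.
n = 2 × (2.896 / 0.73)² = 2 × 3.967² = 2 × 15.74 = 31.5.
Round up to the next whole participant.

n = 32 per group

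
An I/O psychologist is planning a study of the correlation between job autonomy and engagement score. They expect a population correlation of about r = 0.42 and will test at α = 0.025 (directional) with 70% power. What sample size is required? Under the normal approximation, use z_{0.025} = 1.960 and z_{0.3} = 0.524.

n = 34

Fisher's z: C = ½·ln((1+r)/(1−r)) = ½·ln(2.4483) = 0.4477.
n = ((z_{α} + z_β)/C)² + 3.
(1.960 + 0.524) / 0.4477 = 2.484 / 0.4477 = 5.548.
n = 5.548² + 3 = 30.78 + 3 = 33.8.
Round up.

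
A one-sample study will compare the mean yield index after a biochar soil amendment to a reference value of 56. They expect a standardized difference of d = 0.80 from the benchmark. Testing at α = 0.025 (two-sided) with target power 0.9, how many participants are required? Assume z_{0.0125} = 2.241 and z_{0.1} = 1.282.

n = 20

For a one-sample test: n = ((z_{α/2} + z_β) / d)².
z_{α/2} + z_β = 2.241 + 1.282 = 3.523.
n = (3.523 / 0.80)² = 4.404² = 19.39.
Round up.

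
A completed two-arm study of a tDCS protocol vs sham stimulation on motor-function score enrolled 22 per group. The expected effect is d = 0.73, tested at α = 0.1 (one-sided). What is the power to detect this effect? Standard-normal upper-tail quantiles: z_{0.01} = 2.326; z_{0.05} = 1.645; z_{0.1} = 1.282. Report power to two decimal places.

power ≈ 0.87

For two equal groups, power = Φ(d·√(n/2) − z_{α}).
d·√(n/2) = 0.73 × √(22/2) = 0.73 × 3.317 = 2.421.
z_β = 2.421 − 1.282 = 1.139.
Power = Φ(1.139) = 0.873.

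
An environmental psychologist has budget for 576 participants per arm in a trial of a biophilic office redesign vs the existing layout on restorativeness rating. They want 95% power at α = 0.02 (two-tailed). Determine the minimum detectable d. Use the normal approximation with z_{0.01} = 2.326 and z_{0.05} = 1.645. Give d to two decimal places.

d_min ≈ 0.23

For two independent groups of n = 576 each: d_min = (z_{α/2} + z_β)·√(2/n).
z-sum = 2.326 + 1.645 = 3.971.
d_min = 3.971 × √(2/576) = 3.971 × 0.0589 = 0.234.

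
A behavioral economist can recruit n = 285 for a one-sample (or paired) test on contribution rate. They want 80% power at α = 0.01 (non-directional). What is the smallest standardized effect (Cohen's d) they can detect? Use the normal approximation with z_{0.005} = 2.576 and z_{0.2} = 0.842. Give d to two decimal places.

d_min ≈ 0.20

For a single sample (or paired design) of n = 285: d_min = (z_{α/2} + z_β)/√n.
z-sum = 2.576 + 0.842 = 3.418.
d_min = 3.418 / √285 = 3.418 / 16.882 = 0.202.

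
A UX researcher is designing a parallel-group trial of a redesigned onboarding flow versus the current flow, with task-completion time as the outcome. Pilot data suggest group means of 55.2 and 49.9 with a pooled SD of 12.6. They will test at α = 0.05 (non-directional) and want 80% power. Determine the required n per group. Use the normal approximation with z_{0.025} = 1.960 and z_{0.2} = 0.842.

Cohen's d = |M₁ − M₂| / SD_pooled = |55.2 − 49.9| / 12.6 = 5.3 / 12.6 = 0.421.
For two independent groups with equal n: n = 2·((z_{α/2} + z_β) / d)².
z_{α/2} + z_β = 1.960 + 0.842 = 2.802.
n = 2 × (2.802 / 0.421)² = 2 × 6.656² = 2 × 44.30 = 88.6.
Round up to the next whole participant.

n = 89 per group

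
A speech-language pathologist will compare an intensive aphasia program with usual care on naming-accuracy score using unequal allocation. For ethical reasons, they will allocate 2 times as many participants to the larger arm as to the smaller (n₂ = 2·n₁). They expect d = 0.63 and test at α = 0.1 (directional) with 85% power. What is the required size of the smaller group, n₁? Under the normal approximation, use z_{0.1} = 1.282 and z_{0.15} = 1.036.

n₁ = 21

With allocation ratio k = n₂/n₁ = 2, Var(x̄₁−x̄₂) = σ²(1/n₁ + 1/(k·n₁)) = σ²·(k+1)/(k·n₁).
So n₁ = (1 + 1/k)·((z_{α} + z_β)/d)² = 1.500 × (2.318/0.63)².
n₁ = 1.500 × 13.54 = 20.3.
Round up: n₁ = 21, giving n₂ = 2 × 21 = 42.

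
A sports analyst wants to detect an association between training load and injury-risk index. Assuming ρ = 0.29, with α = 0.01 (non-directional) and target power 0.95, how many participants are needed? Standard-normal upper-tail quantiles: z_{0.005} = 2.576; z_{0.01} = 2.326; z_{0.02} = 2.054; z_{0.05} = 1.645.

n = 203

Fisher's z: C = ½·ln((1+r)/(1−r)) = ½·ln(1.8169) = 0.2986.
n = ((z_{α/2} + z_β)/C)² + 3.
(2.576 + 1.645) / 0.2986 = 4.221 / 0.2986 = 14.136.
n = 14.136² + 3 = 199.83 + 3 = 202.8.
Round up.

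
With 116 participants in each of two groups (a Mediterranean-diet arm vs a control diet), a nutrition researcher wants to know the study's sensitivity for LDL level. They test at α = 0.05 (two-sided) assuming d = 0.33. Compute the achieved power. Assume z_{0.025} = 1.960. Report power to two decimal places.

For two equal groups, power = Φ(d·√(n/2) − z_{α/2}).
d·√(n/2) = 0.33 × √(116/2) = 0.33 × 7.616 = 2.513.
z_β = 2.513 − 1.960 = 0.553.
Power = Φ(0.553) = 0.710.

power ≈ 0.71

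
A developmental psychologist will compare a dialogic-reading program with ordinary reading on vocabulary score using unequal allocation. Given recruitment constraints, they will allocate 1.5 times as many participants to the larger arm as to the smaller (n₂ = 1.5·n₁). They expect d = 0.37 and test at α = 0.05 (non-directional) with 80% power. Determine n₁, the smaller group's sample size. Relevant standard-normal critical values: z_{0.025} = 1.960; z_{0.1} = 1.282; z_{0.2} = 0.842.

With allocation ratio k = n₂/n₁ = 1.5, Var(x̄₁−x̄₂) = σ²(1/n₁ + 1/(k·n₁)) = σ²·(k+1)/(k·n₁).
So n₁ = (1 + 1/k)·((z_{α/2} + z_β)/d)² = 1.667 × (2.802/0.37)².
n₁ = 1.667 × 57.35 = 95.6.
Round up: n₁ = 96, giving n₂ = 1.5 × 96 = 144.

n₁ = 96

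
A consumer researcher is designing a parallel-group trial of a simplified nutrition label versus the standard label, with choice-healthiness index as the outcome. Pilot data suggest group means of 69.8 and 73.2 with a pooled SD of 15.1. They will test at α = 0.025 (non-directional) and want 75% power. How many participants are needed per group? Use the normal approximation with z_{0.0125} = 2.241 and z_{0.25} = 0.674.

Cohen's d = |M₁ − M₂| / SD_pooled = |69.8 − 73.2| / 15.1 = 3.4 / 15.1 = 0.225.
For two independent groups with equal n: n = 2·((z_{α/2} + z_β) / d)².
z_{α/2} + z_β = 2.241 + 0.674 = 2.915.
n = 2 × (2.915 / 0.225)² = 2 × 12.956² = 2 × 167.85 = 335.7.
Round up to the next whole participant.

n = 336 per group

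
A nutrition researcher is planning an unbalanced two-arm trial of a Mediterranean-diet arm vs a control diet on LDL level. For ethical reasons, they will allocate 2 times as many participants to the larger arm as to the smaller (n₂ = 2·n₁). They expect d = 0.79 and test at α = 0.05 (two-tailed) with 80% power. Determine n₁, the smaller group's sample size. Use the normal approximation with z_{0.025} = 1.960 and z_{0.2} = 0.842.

With allocation ratio k = n₂/n₁ = 2, Var(x̄₁−x̄₂) = σ²(1/n₁ + 1/(k·n₁)) = σ²·(k+1)/(k·n₁).
So n₁ = (1 + 1/k)·((z_{α/2} + z_β)/d)² = 1.500 × (2.802/0.79)².
n₁ = 1.500 × 12.58 = 18.9.
Round up: n₁ = 19, giving n₂ = 2 × 19 = 38.

n₁ = 19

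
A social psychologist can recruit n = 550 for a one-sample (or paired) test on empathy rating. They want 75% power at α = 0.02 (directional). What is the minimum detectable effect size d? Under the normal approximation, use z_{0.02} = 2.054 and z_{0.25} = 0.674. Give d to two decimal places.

d_min ≈ 0.12

For a single sample (or paired design) of n = 550: d_min = (z_{α} + z_β)/√n.
z-sum = 2.054 + 0.674 = 2.728.
d_min = 2.728 / √550 = 2.728 / 23.452 = 0.116.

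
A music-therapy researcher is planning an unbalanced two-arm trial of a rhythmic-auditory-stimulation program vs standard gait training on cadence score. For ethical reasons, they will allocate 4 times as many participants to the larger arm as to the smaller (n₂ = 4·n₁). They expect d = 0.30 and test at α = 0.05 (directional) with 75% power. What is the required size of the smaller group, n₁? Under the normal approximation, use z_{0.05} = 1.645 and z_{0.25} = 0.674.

n₁ = 75

With allocation ratio k = n₂/n₁ = 4, Var(x̄₁−x̄₂) = σ²(1/n₁ + 1/(k·n₁)) = σ²·(k+1)/(k·n₁).
So n₁ = (1 + 1/k)·((z_{α} + z_β)/d)² = 1.250 × (2.319/0.30)².
n₁ = 1.250 × 59.75 = 74.7.
Round up: n₁ = 75, giving n₂ = 4 × 75 = 300.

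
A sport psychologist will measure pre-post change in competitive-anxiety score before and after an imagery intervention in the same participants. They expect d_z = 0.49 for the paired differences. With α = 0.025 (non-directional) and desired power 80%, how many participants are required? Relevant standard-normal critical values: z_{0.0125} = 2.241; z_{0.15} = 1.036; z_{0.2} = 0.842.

For a paired (one-sample on differences) test: n = ((z_{α/2} + z_β) / d)².
z_{α/2} + z_β = 2.241 + 0.842 = 3.083.
n = (3.083 / 0.49)² = 6.292² = 39.59.
Round up.

n = 40 pairs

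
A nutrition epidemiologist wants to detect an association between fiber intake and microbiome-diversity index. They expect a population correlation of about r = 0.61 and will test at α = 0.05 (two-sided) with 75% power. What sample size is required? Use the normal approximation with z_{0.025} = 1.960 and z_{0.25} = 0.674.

n = 17

Fisher's z: C = ½·ln((1+r)/(1−r)) = ½·ln(4.1282) = 0.7089.
n = ((z_{α/2} + z_β)/C)² + 3.
(1.960 + 0.674) / 0.7089 = 2.634 / 0.7089 = 3.716.
n = 3.716² + 3 = 13.81 + 3 = 16.8.
Round up.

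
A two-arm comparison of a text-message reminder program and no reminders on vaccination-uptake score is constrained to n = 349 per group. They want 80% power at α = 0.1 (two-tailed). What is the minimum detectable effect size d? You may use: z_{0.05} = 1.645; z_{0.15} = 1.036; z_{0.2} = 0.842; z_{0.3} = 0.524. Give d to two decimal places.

d_min ≈ 0.19

For two independent groups of n = 349 each: d_min = (z_{α/2} + z_β)·√(2/n).
z-sum = 1.645 + 0.842 = 2.487.
d_min = 2.487 × √(2/349) = 2.487 × 0.0757 = 0.188.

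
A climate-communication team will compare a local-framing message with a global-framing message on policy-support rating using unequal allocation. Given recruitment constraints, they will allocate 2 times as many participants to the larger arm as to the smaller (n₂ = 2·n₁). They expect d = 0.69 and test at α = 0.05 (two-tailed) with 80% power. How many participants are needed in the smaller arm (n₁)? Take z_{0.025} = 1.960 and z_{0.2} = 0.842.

With allocation ratio k = n₂/n₁ = 2, Var(x̄₁−x̄₂) = σ²(1/n₁ + 1/(k·n₁)) = σ²·(k+1)/(k·n₁).
So n₁ = (1 + 1/k)·((z_{α/2} + z_β)/d)² = 1.500 × (2.802/0.69)².
n₁ = 1.500 × 16.49 = 24.7.
Round up: n₁ = 25, giving n₂ = 2 × 25 = 50.

n₁ = 25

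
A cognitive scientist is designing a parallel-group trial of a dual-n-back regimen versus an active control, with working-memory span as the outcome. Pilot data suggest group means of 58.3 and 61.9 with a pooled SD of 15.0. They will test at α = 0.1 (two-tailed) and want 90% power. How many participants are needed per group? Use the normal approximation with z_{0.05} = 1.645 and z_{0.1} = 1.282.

n = 298 per group

Cohen's d = |M₁ − M₂| / SD_pooled = |58.3 − 61.9| / 15.0 = 3.6 / 15.0 = 0.240.
For two independent groups with equal n: n = 2·((z_{α/2} + z_β) / d)².
z_{α/2} + z_β = 1.645 + 1.282 = 2.927.
n = 2 × (2.927 / 0.240)² = 2 × 12.196² = 2 × 148.74 = 297.5.
Round up to the next whole participant.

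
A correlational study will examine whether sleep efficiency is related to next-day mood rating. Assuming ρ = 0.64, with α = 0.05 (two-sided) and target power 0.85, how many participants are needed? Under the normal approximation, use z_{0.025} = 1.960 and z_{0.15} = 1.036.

Fisher's z: C = ½·ln((1+r)/(1−r)) = ½·ln(4.5556) = 0.7582.
n = ((z_{α/2} + z_β)/C)² + 3.
(1.960 + 1.036) / 0.7582 = 2.996 / 0.7582 = 3.951.
n = 3.951² + 3 = 15.61 + 3 = 18.6.
Round up.

n = 19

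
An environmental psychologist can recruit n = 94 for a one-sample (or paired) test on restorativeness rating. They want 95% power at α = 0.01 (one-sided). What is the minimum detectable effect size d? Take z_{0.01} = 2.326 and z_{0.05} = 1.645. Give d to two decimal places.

d_min ≈ 0.41

For a single sample (or paired design) of n = 94: d_min = (z_{α} + z_β)/√n.
z-sum = 2.326 + 1.645 = 3.971.
d_min = 3.971 / √94 = 3.971 / 9.695 = 0.410.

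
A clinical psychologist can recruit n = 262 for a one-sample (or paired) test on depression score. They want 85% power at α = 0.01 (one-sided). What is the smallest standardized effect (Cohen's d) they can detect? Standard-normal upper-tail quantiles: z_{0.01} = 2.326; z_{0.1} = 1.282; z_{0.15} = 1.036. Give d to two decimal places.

d_min ≈ 0.21

For a single sample (or paired design) of n = 262: d_min = (z_{α} + z_β)/√n.
z-sum = 2.326 + 1.036 = 3.362.
d_min = 3.362 / √262 = 3.362 / 16.186 = 0.208.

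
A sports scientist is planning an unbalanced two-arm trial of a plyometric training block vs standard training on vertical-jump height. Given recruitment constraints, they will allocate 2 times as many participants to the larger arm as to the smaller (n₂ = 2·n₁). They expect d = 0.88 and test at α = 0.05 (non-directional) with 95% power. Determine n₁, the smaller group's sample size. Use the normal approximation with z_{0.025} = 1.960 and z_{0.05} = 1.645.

n₁ = 26

With allocation ratio k = n₂/n₁ = 2, Var(x̄₁−x̄₂) = σ²(1/n₁ + 1/(k·n₁)) = σ²·(k+1)/(k·n₁).
So n₁ = (1 + 1/k)·((z_{α/2} + z_β)/d)² = 1.500 × (3.605/0.88)².
n₁ = 1.500 × 16.78 = 25.2.
Round up: n₁ = 26, giving n₂ = 2 × 26 = 52.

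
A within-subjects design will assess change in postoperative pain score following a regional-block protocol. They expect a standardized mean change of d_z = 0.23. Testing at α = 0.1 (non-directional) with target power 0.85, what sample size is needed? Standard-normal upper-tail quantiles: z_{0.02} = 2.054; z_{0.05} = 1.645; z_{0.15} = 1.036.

For a paired (one-sample on differences) test: n = ((z_{α/2} + z_β) / d)².
z_{α/2} + z_β = 1.645 + 1.036 = 2.681.
n = (2.681 / 0.23)² = 11.657² = 135.87.
Round up.

n = 136 pairs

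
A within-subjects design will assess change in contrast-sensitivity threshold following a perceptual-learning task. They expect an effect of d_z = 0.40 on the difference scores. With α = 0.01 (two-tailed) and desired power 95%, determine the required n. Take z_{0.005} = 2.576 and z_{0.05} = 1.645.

n = 112 pairs

For a paired (one-sample on differences) test: n = ((z_{α/2} + z_β) / d)².
z_{α/2} + z_β = 2.576 + 1.645 = 4.221.
n = (4.221 / 0.40)² = 10.553² = 111.36.
Round up.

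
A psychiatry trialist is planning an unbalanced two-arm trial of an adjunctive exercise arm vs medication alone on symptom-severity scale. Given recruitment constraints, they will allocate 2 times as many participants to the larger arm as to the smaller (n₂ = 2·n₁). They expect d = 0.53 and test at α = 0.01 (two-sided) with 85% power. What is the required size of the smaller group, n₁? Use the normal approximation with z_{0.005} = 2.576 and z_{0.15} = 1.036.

n₁ = 70

With allocation ratio k = n₂/n₁ = 2, Var(x̄₁−x̄₂) = σ²(1/n₁ + 1/(k·n₁)) = σ²·(k+1)/(k·n₁).
So n₁ = (1 + 1/k)·((z_{α/2} + z_β)/d)² = 1.500 × (3.612/0.53)².
n₁ = 1.500 × 46.45 = 69.7.
Round up: n₁ = 70, giving n₂ = 2 × 70 = 140.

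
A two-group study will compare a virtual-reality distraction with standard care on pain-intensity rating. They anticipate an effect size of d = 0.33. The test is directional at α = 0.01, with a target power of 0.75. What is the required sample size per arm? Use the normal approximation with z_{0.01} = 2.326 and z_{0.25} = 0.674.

For two independent groups with equal n: n = 2·((z_{α} + z_β) / d)².
z_{α} + z_β = 2.326 + 0.674 = 3.000.
n = 2 × (3.000 / 0.33)² = 2 × 9.091² = 2 × 82.64 = 165.3.
Round up to the next whole participant.

n = 166 per group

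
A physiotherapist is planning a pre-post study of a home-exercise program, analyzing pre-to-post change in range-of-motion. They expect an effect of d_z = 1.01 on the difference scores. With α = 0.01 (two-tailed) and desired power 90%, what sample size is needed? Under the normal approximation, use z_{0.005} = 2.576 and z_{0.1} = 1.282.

n = 15 pairs

For a paired (one-sample on differences) test: n = ((z_{α/2} + z_β) / d)².
z_{α/2} + z_β = 2.576 + 1.282 = 3.858.
n = (3.858 / 1.01)² = 3.820² = 14.59.
Round up.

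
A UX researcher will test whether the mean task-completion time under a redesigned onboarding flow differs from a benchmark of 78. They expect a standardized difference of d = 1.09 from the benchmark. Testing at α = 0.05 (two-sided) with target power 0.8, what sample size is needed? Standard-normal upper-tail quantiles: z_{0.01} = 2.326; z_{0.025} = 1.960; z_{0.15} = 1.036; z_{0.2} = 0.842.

For a one-sample test: n = ((z_{α/2} + z_β) / d)².
z_{α/2} + z_β = 1.960 + 0.842 = 2.802.
n = (2.802 / 1.09)² = 2.571² = 6.61.
Round up.

n = 7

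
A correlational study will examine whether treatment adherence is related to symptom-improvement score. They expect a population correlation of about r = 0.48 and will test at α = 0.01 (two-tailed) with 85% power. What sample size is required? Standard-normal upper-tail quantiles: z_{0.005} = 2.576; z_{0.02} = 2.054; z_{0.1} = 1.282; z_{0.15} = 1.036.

n = 51

Fisher's z: C = ½·ln((1+r)/(1−r)) = ½·ln(2.8462) = 0.5230.
n = ((z_{α/2} + z_β)/C)² + 3.
(2.576 + 1.036) / 0.5230 = 3.612 / 0.5230 = 6.906.
n = 6.906² + 3 = 47.70 + 3 = 50.7.
Round up.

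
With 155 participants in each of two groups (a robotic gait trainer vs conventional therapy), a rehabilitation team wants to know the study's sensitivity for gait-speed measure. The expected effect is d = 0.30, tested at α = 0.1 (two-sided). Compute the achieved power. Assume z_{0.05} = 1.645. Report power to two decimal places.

For two equal groups, power = Φ(d·√(n/2) − z_{α/2}).
d·√(n/2) = 0.30 × √(155/2) = 0.30 × 8.803 = 2.641.
z_β = 2.641 − 1.645 = 0.996.
Power = Φ(0.996) = 0.840.

power ≈ 0.84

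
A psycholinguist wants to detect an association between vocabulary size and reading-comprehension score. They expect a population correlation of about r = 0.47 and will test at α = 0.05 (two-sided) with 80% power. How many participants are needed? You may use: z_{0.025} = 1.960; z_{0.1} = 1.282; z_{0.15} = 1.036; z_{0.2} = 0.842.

Fisher's z: C = ½·ln((1+r)/(1−r)) = ½·ln(2.7736) = 0.5101.
n = ((z_{α/2} + z_β)/C)² + 3.
(1.960 + 0.842) / 0.5101 = 2.802 / 0.5101 = 5.493.
n = 5.493² + 3 = 30.17 + 3 = 33.2.
Round up.

n = 34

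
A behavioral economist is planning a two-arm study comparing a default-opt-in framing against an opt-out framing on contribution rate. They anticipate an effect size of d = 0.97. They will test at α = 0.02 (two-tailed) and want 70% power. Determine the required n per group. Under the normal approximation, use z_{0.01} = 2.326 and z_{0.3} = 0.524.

For two independent groups with equal n: n = 2·((z_{α/2} + z_β) / d)².
z_{α/2} + z_β = 2.326 + 0.524 = 2.850.
n = 2 × (2.850 / 0.97)² = 2 × 2.938² = 2 × 8.63 = 17.3.
Round up to the next whole participant.

n = 18 per group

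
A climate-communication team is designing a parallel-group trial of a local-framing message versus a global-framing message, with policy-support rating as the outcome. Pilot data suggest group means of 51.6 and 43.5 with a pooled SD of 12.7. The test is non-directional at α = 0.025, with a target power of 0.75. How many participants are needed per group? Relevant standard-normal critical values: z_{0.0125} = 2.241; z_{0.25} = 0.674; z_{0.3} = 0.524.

n = 42 per group

Cohen's d = |M₁ − M₂| / SD_pooled = |51.6 − 43.5| / 12.7 = 8.1 / 12.7 = 0.638.
For two independent groups with equal n: n = 2·((z_{α/2} + z_β) / d)².
z_{α/2} + z_β = 2.241 + 0.674 = 2.915.
n = 2 × (2.915 / 0.638)² = 2 × 4.569² = 2 × 20.88 = 41.8.
Round up to the next whole participant.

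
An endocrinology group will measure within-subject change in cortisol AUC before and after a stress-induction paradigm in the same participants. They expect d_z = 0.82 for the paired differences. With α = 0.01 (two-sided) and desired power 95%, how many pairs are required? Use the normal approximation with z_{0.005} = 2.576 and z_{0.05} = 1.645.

n = 27 pairs

For a paired (one-sample on differences) test: n = ((z_{α/2} + z_β) / d)².
z_{α/2} + z_β = 2.576 + 1.645 = 4.221.
n = (4.221 / 0.82)² = 5.148² = 26.50.
Round up.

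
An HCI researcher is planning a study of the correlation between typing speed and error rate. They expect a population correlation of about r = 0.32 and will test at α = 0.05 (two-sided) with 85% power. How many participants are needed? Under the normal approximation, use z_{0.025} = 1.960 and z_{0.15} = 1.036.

Fisher's z: C = ½·ln((1+r)/(1−r)) = ½·ln(1.9412) = 0.3316.
n = ((z_{α/2} + z_β)/C)² + 3.
(1.960 + 1.036) / 0.3316 = 2.996 / 0.3316 = 9.035.
n = 9.035² + 3 = 81.63 + 3 = 84.6.
Round up.

n = 85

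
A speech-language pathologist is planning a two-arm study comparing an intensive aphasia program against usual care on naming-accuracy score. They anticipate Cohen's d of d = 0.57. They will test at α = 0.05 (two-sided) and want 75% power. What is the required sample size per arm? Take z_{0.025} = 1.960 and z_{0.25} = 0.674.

For two independent groups with equal n: n = 2·((z_{α/2} + z_β) / d)².
z_{α/2} + z_β = 1.960 + 0.674 = 2.634.
n = 2 × (2.634 / 0.57)² = 2 × 4.621² = 2 × 21.35 = 42.7.
Round up to the next whole participant.

n = 43 per group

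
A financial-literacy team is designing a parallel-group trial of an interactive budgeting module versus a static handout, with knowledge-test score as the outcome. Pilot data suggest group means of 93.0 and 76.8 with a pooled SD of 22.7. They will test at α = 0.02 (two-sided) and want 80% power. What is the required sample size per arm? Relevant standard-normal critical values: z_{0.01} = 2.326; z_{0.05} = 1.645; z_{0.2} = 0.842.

Cohen's d = |M₁ − M₂| / SD_pooled = |93.0 − 76.8| / 22.7 = 16.2 / 22.7 = 0.714.
For two independent groups with equal n: n = 2·((z_{α/2} + z_β) / d)².
z_{α/2} + z_β = 2.326 + 0.842 = 3.168.
n = 2 × (3.168 / 0.714)² = 2 × 4.437² = 2 × 19.69 = 39.4.
Round up to the next whole participant.

n = 40 per group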